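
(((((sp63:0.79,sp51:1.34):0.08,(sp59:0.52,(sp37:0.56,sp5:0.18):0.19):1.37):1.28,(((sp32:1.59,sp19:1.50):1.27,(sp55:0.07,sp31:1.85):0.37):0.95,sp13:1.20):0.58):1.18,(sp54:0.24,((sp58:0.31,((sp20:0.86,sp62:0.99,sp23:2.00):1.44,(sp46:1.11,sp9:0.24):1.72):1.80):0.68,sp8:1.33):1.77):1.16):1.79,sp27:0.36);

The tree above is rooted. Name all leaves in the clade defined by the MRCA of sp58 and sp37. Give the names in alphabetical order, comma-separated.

sp13, sp19, sp20, sp23, sp31, sp32, sp37, sp46, sp5, sp51, sp54, sp55, sp58, sp59, sp62, sp63, sp8, sp9

Tracing sp58: it sits inside (sp58,((sp20,sp62,sp23),(sp46,sp9))).
Tracing sp37: it sits inside (sp37,sp5).
The smallest clade enclosing both is ((((sp63,sp51),(sp59,(sp37,sp5))),(((sp32,sp19),(sp55,sp31)),sp13)),(sp54,((sp58,((sp20,sp62,sp23),(sp46,sp9))),sp8))); the answer is its 18 terminal taxa in alphabetical order.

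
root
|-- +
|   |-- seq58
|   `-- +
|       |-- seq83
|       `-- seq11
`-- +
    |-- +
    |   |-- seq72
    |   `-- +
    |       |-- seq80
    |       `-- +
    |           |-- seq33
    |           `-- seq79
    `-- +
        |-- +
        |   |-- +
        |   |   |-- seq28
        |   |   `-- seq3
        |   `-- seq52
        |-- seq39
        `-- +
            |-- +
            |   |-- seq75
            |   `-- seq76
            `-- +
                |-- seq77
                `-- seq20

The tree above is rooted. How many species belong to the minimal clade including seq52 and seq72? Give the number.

The MRCA of seq52 and seq72 is the node subtending ((seq72,(seq80,(seq33,seq79))),(((seq28,seq3),seq52),seq39,((seq75,seq76),(seq77,seq20)))).
That clade contains 12 terminal taxa: seq20, seq28, seq3, seq33, seq39, seq52, seq72, seq75, seq76, seq77, seq79, seq80.

12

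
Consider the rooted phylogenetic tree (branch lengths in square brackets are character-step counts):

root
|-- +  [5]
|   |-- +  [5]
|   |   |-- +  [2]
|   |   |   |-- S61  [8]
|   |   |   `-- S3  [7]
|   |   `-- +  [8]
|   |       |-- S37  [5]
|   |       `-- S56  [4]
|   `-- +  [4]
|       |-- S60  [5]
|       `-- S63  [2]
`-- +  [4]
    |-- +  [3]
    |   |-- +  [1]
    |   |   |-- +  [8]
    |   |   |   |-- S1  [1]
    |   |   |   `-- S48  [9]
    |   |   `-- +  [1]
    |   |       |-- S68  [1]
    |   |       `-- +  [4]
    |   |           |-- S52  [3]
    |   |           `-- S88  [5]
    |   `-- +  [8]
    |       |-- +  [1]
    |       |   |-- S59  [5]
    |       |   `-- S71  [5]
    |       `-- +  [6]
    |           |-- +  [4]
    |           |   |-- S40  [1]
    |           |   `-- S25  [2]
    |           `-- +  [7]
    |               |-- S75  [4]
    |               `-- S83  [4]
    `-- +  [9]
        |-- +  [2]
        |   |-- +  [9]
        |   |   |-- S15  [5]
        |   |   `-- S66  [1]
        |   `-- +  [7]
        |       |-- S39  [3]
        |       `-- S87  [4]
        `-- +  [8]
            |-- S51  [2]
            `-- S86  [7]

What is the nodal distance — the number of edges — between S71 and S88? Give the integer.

7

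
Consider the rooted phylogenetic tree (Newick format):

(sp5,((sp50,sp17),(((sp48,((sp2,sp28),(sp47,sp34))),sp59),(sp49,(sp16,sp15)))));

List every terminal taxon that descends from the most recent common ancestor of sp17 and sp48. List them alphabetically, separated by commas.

Tracing sp17: it sits inside (sp50,sp17).
Tracing sp48: it sits inside (sp48,((sp2,sp28),(sp47,sp34))).
The smallest clade enclosing both is ((sp50,sp17),(((sp48,((sp2,sp28),(sp47,sp34))),sp59),(sp49,(sp16,sp15)))); the answer is its 11 terminal taxa in alphabetical order.

sp15, sp16, sp17, sp2, sp28, sp34, sp47, sp48, sp49, sp50, sp59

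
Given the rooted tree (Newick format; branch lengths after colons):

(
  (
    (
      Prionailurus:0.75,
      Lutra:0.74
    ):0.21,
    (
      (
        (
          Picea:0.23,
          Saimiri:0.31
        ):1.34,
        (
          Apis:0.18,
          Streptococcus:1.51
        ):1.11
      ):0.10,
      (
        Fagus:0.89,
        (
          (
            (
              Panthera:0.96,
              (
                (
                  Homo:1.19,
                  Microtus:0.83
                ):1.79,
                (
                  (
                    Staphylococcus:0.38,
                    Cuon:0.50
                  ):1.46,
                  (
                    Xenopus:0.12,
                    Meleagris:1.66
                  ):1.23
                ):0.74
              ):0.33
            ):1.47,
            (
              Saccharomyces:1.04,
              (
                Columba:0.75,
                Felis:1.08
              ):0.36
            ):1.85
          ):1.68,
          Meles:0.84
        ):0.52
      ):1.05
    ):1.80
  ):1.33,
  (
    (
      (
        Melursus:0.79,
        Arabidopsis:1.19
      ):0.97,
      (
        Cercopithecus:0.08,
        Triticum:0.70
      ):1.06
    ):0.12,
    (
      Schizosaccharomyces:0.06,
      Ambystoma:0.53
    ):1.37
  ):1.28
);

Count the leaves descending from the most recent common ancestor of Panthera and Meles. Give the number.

11

The MRCA of Panthera and Meles is the node subtending (((Panthera,((Homo,Microtus),((Staphylococcus,Cuon),(Xenopus,Meleagris)))),(Saccharomyces,(Columba,Felis))),Meles).
That clade contains 11 terminal taxa: Columba, Cuon, Felis, Homo, Meleagris, Meles, Microtus, Panthera, Saccharomyces, Staphylococcus, Xenopus.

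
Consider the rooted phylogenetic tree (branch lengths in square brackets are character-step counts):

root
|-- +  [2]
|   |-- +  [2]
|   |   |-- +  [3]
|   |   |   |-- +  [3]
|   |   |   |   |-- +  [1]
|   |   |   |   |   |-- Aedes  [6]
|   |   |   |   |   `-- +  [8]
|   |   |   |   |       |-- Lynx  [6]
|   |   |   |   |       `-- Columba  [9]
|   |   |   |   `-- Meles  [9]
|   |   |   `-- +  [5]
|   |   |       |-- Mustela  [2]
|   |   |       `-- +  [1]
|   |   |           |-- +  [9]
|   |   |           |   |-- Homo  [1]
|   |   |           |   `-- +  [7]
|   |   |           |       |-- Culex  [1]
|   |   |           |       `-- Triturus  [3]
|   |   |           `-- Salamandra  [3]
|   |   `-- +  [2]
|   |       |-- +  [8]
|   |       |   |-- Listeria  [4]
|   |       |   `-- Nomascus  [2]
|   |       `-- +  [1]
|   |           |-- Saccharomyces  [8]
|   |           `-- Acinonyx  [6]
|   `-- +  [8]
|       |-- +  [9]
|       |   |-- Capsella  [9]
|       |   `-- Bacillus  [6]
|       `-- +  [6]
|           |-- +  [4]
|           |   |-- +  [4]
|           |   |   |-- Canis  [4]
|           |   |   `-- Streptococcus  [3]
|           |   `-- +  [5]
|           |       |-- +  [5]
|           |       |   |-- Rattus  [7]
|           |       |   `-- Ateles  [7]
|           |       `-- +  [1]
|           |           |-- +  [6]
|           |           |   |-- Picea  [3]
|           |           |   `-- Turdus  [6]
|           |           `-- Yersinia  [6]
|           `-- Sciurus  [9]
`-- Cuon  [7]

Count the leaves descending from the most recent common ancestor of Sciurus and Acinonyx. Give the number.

23

The MRCA of Sciurus and Acinonyx is the node subtending (((((Aedes,(Lynx,Columba)),Meles),(Mustela,((Homo,(Culex,Triturus)),Salamandra))),((Listeria,Nomascus),(Saccharomyces,Acinonyx))),((Capsella,Bacillus),(((Canis,Streptococcus),((Rattus,Ateles),((Picea,Turdus),Yersinia))),Sciurus))).
That clade contains 23 terminal taxa: Acinonyx, Aedes, Ateles, Bacillus, Canis, Capsella, Columba, Culex, Homo, Listeria, Lynx, Meles, Mustela, Nomascus, Picea, Rattus, Saccharomyces, Salamandra, Sciurus, Streptococcus, Triturus, Turdus, Yersinia.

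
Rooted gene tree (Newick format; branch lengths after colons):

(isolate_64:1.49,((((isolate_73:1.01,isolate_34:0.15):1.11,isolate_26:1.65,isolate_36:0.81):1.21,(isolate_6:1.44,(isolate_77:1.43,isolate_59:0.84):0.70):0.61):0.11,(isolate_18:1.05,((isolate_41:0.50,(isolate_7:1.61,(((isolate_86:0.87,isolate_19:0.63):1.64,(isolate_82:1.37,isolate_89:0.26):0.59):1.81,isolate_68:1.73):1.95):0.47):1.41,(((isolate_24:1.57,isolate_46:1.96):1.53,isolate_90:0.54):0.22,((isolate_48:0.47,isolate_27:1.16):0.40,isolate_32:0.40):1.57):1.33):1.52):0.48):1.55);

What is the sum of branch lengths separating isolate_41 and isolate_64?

6.95

The path runs isolate_41 → … → MRCA → … → isolate_64; the MRCA is the root of the tree.
Branch lengths along that path: 0.50 + 1.41 + 1.52 + 0.48 + 1.55 + 1.49 = 6.95.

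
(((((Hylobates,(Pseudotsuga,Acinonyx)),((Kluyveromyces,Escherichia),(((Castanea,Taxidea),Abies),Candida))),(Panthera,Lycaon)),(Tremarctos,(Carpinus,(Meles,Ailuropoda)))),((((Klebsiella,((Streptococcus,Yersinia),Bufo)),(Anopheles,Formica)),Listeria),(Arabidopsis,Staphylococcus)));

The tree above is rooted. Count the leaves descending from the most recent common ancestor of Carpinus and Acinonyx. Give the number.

15

The MRCA of Carpinus and Acinonyx is the node subtending ((((Hylobates,(Pseudotsuga,Acinonyx)),((Kluyveromyces,Escherichia),(((Castanea,Taxidea),Abies),Candida))),(Panthera,Lycaon)),(Tremarctos,(Carpinus,(Meles,Ailuropoda)))).
That clade contains 15 terminal taxa: Abies, Acinonyx, Ailuropoda, Candida, Carpinus, Castanea, Escherichia, Hylobates, Kluyveromyces, Lycaon, Meles, Panthera, Pseudotsuga, Taxidea, Tremarctos.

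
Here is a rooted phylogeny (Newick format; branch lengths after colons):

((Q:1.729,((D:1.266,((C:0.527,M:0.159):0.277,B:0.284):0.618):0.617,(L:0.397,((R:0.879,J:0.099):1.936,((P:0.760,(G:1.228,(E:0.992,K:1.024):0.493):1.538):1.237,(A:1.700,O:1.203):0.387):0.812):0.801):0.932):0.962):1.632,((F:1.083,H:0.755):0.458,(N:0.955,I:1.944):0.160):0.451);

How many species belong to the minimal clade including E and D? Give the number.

The MRCA of E and D is the node subtending ((D,((C,M),B)),(L,((R,J),((P,(G,(E,K))),(A,O))))).
That clade contains 13 terminal taxa: A, B, C, D, E, G, J, K, L, M, O, P, R.

13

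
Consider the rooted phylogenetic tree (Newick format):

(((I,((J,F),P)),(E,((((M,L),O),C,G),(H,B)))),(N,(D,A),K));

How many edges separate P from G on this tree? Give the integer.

7

The MRCA of P and G is the node subtending ((I,((J,F),P)),(E,((((M,L),O),C,G),(H,B)))).
From P up to that node: 3 branches. From G up to the same node: 4 branches. Total: 3 + 4 = 7.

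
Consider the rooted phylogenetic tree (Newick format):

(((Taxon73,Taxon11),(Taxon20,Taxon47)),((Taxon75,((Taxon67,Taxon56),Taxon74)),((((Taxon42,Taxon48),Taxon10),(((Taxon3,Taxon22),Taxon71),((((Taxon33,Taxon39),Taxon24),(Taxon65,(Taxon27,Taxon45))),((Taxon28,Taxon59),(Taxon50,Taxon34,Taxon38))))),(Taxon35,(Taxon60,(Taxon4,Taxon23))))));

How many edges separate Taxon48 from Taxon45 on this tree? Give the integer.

9

The MRCA of Taxon48 and Taxon45 is the node subtending (((Taxon42,Taxon48),Taxon10),(((Taxon3,Taxon22),Taxon71),((((Taxon33,Taxon39),Taxon24),(Taxon65,(Taxon27,Taxon45))),((Taxon28,Taxon59),(Taxon50,Taxon34,Taxon38))))).
From Taxon48 up to that node: 3 branches. From Taxon45 up to the same node: 6 branches. Total: 3 + 6 = 9.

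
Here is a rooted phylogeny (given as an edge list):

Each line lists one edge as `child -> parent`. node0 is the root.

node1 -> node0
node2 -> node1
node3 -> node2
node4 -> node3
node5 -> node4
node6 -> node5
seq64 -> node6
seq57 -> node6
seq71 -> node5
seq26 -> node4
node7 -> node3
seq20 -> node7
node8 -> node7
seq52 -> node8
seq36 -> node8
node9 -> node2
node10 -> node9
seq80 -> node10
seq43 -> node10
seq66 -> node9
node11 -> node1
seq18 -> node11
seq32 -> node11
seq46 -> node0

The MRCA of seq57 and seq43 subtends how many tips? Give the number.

10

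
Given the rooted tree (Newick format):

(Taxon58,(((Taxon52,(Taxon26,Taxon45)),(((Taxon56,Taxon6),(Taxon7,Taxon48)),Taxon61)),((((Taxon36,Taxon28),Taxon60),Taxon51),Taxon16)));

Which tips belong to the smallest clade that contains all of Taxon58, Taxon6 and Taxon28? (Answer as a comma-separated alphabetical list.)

Taxon16, Taxon26, Taxon28, Taxon36, Taxon45, Taxon48, Taxon51, Taxon52, Taxon56, Taxon58, Taxon6, Taxon60, Taxon61, Taxon7

Tracing Taxon58: it attaches directly to the root.
Tracing Taxon6: it sits inside (Taxon56,Taxon6).
Tracing Taxon28: it sits inside (Taxon36,Taxon28).
The smallest clade enclosing all 3 is the whole tree (their MRCA is the root), so the answer is all 14 tips in alphabetical order.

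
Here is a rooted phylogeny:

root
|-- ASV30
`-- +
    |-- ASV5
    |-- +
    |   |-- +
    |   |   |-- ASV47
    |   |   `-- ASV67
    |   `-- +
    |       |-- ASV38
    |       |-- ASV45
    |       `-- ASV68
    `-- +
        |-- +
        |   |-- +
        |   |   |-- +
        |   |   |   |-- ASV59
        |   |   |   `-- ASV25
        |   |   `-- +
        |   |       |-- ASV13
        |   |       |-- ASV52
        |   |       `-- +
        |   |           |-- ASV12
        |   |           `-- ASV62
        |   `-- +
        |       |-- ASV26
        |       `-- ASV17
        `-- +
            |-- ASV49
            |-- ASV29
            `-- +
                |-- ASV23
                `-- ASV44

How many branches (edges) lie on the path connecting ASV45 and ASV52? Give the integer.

The MRCA of ASV45 and ASV52 is the node subtending (ASV5,((ASV47,ASV67),(ASV38,ASV45,ASV68)),((((ASV59,ASV25),(ASV13,ASV52,(ASV12,ASV62))),(ASV26,ASV17)),(ASV49,ASV29,(ASV23,ASV44)))).
From ASV45 up to that node: 3 branches. From ASV52 up to the same node: 5 branches. Total: 3 + 5 = 8.

8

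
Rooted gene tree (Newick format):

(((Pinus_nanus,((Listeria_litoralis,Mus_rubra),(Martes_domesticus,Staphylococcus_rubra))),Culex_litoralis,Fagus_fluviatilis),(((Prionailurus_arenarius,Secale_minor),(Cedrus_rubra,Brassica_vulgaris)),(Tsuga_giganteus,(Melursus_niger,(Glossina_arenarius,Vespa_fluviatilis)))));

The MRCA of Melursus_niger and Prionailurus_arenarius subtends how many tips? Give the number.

8

The MRCA of Melursus_niger and Prionailurus_arenarius is the node subtending (((Prionailurus_arenarius,Secale_minor),(Cedrus_rubra,Brassica_vulgaris)),(Tsuga_giganteus,(Melursus_niger,(Glossina_arenarius,Vespa_fluviatilis)))).
That clade contains 8 terminal taxa: Brassica_vulgaris, Cedrus_rubra, Glossina_arenarius, Melursus_niger, Prionailurus_arenarius, Secale_minor, Tsuga_giganteus, Vespa_fluviatilis.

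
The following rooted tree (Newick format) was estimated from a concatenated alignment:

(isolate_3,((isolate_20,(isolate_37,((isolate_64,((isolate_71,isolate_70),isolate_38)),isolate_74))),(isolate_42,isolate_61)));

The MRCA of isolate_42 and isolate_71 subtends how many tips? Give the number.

The MRCA of isolate_42 and isolate_71 is the node subtending ((isolate_20,(isolate_37,((isolate_64,((isolate_71,isolate_70),isolate_38)),isolate_74))),(isolate_42,isolate_61)).
That clade contains 9 terminal taxa: isolate_20, isolate_37, isolate_38, isolate_42, isolate_61, isolate_64, isolate_70, isolate_71, isolate_74.

9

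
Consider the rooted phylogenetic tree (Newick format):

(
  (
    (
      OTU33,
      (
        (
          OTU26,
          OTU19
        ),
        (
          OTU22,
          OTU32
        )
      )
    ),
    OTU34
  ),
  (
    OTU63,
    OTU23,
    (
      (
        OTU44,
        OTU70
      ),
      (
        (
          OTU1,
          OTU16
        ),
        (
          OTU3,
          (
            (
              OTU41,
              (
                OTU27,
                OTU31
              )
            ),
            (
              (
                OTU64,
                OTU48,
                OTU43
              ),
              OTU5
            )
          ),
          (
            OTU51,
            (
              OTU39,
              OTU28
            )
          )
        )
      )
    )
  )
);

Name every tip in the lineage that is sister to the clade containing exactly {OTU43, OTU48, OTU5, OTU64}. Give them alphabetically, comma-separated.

The clade containing exactly {OTU43, OTU48, OTU5, OTU64} attaches to the tree at the node subtending ((OTU41,(OTU27,OTU31)),((OTU64,OTU48,OTU43),OTU5)).
The other lineage descending from that same node — the sister group — is (OTU41,(OTU27,OTU31)); its 3 tips in alphabetical order are the answer.

OTU27, OTU31, OTU41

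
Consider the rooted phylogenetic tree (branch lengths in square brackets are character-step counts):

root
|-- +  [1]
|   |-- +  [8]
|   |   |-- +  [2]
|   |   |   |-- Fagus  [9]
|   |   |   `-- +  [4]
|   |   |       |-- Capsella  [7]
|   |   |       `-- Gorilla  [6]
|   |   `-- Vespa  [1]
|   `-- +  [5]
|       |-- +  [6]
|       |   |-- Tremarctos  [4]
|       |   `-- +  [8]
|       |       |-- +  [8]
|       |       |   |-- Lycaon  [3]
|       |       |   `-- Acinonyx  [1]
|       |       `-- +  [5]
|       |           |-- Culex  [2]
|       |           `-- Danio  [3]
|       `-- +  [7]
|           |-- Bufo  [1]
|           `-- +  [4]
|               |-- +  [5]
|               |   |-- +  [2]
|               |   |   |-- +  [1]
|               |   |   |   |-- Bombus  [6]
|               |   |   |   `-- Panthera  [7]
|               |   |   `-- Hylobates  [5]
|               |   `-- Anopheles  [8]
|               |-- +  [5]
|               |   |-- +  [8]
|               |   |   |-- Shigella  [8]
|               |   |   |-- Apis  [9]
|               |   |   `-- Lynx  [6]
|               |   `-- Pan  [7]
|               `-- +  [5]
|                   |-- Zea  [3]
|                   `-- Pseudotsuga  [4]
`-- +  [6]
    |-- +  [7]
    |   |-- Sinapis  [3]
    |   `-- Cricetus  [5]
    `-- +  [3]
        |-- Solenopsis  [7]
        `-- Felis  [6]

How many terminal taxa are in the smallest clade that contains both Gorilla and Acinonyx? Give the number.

20

The MRCA of Gorilla and Acinonyx is the node subtending (((Fagus,(Capsella,Gorilla)),Vespa),((Tremarctos,((Lycaon,Acinonyx),(Culex,Danio))),(Bufo,((((Bombus,Panthera),Hylobates),Anopheles),((Shigella,Apis,Lynx),Pan),(Zea,Pseudotsuga))))).
That clade contains 20 terminal taxa: Acinonyx, Anopheles, Apis, Bombus, Bufo, Capsella, Culex, Danio, Fagus, Gorilla, Hylobates, Lycaon, Lynx, Pan, Panthera, Pseudotsuga, Shigella, Tremarctos, Vespa, Zea.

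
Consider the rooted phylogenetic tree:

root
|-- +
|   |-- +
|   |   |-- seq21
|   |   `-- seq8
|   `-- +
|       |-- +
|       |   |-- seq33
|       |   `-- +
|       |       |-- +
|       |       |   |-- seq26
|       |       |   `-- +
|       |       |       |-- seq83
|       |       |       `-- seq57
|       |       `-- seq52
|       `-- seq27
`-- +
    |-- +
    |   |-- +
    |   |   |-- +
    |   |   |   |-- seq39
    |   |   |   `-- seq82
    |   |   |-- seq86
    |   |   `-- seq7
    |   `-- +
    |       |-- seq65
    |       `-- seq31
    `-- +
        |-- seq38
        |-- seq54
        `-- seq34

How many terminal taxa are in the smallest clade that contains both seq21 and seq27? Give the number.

8

The MRCA of seq21 and seq27 is the node subtending ((seq21,seq8),((seq33,((seq26,(seq83,seq57)),seq52)),seq27)).
That clade contains 8 terminal taxa: seq21, seq26, seq27, seq33, seq52, seq57, seq8, seq83.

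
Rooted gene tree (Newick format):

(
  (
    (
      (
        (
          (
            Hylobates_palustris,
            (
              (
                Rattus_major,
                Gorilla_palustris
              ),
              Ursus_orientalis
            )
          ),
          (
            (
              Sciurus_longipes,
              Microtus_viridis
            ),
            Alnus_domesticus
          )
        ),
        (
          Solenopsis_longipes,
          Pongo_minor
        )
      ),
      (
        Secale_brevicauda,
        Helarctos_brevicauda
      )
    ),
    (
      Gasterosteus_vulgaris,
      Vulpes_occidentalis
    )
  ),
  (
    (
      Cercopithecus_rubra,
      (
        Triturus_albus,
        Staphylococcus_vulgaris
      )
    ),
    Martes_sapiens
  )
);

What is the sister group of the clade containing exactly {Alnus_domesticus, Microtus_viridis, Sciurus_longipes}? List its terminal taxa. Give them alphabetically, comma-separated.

Gorilla_palustris, Hylobates_palustris, Rattus_major, Ursus_orientalis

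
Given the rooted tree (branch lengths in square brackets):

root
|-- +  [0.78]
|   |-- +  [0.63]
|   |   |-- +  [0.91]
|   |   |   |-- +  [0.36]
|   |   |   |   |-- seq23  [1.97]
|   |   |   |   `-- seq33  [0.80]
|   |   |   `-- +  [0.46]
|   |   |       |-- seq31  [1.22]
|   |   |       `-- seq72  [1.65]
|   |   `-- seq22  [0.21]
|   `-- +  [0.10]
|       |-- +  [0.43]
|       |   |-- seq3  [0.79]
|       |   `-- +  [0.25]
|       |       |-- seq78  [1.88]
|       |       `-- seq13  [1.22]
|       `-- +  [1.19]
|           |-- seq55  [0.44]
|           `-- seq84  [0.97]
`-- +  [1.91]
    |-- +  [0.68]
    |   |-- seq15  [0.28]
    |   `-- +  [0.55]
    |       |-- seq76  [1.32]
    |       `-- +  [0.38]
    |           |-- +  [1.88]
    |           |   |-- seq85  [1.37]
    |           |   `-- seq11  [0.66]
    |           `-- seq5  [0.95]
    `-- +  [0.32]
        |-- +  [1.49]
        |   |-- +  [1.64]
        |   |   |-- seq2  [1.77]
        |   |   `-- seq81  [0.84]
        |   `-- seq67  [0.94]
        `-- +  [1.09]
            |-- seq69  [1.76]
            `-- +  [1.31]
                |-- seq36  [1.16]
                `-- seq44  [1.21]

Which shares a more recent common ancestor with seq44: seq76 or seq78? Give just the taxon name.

seq76

The MRCA of seq44 and seq76 subtends ((seq15,(seq76,((seq85,seq11),seq5))),(((seq2,seq81),seq67),(seq69,(seq36,seq44)))) (11 taxa).
The MRCA of seq44 and seq78 is the root, subtending the entire tree (21 taxa).
The first is nested inside the second, so seq44 shares a more recent common ancestor with seq76.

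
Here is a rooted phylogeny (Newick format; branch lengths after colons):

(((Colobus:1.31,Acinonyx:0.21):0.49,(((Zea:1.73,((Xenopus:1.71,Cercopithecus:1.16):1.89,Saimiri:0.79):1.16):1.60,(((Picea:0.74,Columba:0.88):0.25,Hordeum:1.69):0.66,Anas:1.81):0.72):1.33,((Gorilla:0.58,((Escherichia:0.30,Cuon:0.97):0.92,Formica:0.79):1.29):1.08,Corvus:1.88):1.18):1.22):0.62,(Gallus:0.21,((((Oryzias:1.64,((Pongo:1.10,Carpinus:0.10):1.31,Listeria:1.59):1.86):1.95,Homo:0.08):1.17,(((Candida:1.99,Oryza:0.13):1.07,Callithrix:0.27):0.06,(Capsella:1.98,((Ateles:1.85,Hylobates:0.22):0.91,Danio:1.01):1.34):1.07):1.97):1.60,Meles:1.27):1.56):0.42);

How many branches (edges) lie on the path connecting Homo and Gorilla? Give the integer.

The MRCA of Homo and Gorilla is the root of the tree.
From Homo up to that node: 5 branches. From Gorilla up to the same node: 5 branches. Total: 5 + 5 = 10.

10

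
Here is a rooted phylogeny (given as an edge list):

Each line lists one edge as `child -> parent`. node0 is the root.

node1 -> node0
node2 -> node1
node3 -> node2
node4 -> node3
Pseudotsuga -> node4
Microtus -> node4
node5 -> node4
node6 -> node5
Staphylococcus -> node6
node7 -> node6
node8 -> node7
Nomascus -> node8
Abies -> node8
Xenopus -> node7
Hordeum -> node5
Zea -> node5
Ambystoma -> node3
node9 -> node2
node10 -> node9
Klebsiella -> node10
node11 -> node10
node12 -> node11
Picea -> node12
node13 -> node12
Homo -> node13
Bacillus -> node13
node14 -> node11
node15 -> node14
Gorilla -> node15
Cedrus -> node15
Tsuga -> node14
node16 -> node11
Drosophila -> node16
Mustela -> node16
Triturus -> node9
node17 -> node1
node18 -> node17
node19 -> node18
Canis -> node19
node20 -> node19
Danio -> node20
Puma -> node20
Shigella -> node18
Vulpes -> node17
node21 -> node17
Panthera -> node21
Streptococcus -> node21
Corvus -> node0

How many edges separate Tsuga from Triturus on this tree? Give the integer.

5

The MRCA of Tsuga and Triturus is the node subtending ((Klebsiella,((Picea,(Homo,Bacillus)),((Gorilla,Cedrus),Tsuga),(Drosophila,Mustela))),Triturus).
From Tsuga up to that node: 4 branches. From Triturus up to the same node: 1 branch. Total: 4 + 1 = 5.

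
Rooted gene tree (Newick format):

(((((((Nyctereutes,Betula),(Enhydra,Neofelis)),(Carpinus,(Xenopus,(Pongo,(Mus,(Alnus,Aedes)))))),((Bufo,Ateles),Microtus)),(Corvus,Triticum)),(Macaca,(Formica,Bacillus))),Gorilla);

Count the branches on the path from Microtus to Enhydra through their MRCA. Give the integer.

6

The MRCA of Microtus and Enhydra is the node subtending ((((Nyctereutes,Betula),(Enhydra,Neofelis)),(Carpinus,(Xenopus,(Pongo,(Mus,(Alnus,Aedes)))))),((Bufo,Ateles),Microtus)).
From Microtus up to that node: 2 branches. From Enhydra up to the same node: 4 branches. Total: 2 + 4 = 6.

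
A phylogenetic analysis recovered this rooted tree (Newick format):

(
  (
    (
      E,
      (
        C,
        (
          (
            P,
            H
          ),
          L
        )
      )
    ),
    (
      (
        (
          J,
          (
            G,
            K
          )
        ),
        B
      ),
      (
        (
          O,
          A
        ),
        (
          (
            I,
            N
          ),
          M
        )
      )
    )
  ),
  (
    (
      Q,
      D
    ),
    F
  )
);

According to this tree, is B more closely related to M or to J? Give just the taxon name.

The MRCA of B and J subtends ((J,(G,K)),B) (4 taxa).
The MRCA of B and M subtends (((J,(G,K)),B),((O,A),((I,N),M))) (9 taxa).
The first is nested inside the second, so B shares a more recent common ancestor with J.

J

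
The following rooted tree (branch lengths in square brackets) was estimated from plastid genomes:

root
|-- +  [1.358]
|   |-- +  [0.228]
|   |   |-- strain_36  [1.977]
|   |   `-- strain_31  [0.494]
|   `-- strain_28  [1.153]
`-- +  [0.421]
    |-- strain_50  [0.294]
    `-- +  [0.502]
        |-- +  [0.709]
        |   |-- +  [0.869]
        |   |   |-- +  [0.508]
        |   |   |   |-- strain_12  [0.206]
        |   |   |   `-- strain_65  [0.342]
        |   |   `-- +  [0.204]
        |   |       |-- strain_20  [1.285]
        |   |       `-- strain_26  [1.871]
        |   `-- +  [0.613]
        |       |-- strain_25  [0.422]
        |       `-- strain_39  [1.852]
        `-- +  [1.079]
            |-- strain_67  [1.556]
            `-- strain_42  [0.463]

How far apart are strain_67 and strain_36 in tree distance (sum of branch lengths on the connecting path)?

The path runs strain_67 → … → MRCA → … → strain_36; the MRCA is the root of the tree.
Branch lengths along that path: 1.556 + 1.079 + 0.502 + 0.421 + 1.358 + 0.228 + 1.977 = 7.121.

7.121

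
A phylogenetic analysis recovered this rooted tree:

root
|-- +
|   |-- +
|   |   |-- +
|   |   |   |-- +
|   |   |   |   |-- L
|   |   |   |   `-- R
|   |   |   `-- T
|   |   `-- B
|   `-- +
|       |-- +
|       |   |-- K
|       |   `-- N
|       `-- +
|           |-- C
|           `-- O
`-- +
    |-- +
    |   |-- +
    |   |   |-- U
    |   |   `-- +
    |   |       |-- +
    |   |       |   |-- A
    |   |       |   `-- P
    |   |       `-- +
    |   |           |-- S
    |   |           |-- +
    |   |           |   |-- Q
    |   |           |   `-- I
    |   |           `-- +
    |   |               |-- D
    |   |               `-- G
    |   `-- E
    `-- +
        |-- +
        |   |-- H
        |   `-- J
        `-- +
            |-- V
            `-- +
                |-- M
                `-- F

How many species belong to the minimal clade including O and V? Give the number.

22

The MRCA of O and V is the root, so the clade is the entire tree.
That clade contains 22 terminal taxa: A, B, C, D, E, F, G, H, I, J, K, L, M, N, O, P, Q, R, S, T, U, V.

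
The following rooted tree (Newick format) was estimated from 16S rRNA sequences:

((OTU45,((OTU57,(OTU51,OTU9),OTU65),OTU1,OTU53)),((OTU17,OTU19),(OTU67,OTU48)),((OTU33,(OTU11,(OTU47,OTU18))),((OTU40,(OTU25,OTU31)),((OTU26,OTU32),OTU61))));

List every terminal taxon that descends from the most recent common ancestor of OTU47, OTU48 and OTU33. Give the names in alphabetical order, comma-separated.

OTU1, OTU11, OTU17, OTU18, OTU19, OTU25, OTU26, OTU31, OTU32, OTU33, OTU40, OTU45, OTU47, OTU48, OTU51, OTU53, OTU57, OTU61, OTU65, OTU67, OTU9

Tracing OTU47: it sits inside (OTU47,OTU18).
Tracing OTU48: it sits inside (OTU67,OTU48).
Tracing OTU33: it sits inside (OTU33,(OTU11,(OTU47,OTU18))).
The smallest clade enclosing all 3 is the whole tree (their MRCA is the root), so the answer is all 21 tips in alphabetical order.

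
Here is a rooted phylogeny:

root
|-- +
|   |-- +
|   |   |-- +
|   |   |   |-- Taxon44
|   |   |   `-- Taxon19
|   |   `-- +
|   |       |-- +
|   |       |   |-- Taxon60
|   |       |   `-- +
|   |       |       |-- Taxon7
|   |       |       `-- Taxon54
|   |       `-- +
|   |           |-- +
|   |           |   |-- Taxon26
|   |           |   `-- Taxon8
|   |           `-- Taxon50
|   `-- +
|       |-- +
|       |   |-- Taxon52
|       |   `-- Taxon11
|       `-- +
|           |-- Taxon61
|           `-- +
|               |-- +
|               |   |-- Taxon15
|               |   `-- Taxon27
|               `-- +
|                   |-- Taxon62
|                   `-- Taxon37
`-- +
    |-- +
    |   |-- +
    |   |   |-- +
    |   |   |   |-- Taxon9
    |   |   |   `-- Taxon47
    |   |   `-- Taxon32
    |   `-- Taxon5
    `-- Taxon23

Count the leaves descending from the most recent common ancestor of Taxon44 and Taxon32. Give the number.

20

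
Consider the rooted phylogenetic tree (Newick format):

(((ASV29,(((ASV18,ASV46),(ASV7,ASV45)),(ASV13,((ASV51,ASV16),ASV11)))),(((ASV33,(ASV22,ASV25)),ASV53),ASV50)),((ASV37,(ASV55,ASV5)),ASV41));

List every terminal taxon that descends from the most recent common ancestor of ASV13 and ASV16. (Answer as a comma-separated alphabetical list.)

ASV11, ASV13, ASV16, ASV51

Tracing ASV13: it sits inside (ASV13,((ASV51,ASV16),ASV11)).
Tracing ASV16: it sits inside (ASV51,ASV16).
The smallest clade enclosing both is (ASV13,((ASV51,ASV16),ASV11)); the answer is its 4 terminal taxa in alphabetical order.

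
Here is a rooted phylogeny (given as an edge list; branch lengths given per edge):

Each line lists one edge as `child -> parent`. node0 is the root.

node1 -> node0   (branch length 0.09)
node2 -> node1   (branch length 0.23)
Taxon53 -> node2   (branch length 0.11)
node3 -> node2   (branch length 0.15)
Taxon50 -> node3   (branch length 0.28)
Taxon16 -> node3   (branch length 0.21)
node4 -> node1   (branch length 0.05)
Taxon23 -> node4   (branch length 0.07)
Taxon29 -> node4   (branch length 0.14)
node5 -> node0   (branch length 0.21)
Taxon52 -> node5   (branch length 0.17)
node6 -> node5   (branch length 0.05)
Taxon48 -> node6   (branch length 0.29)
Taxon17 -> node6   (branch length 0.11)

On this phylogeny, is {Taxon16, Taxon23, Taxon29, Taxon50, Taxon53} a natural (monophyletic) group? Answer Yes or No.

The most recent common ancestor of these taxa subtends ((Taxon53,(Taxon50,Taxon16)),(Taxon23,Taxon29)).
That clade has exactly 5 tips — every listed taxon and nothing else — so the group is monophyletic.

Yes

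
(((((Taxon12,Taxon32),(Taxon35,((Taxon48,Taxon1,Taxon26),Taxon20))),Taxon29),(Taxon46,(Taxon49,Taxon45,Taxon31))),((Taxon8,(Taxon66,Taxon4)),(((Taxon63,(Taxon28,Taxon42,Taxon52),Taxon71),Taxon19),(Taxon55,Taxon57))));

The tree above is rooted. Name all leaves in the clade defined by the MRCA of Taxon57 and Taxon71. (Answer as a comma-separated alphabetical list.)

Tracing Taxon57: it sits inside (Taxon55,Taxon57).
Tracing Taxon71: it sits inside (Taxon63,(Taxon28,Taxon42,Taxon52),Taxon71).
The smallest clade enclosing both is (((Taxon63,(Taxon28,Taxon42,Taxon52),Taxon71),Taxon19),(Taxon55,Taxon57)); the answer is its 8 terminal taxa in alphabetical order.

Taxon19, Taxon28, Taxon42, Taxon52, Taxon55, Taxon57, Taxon63, Taxon71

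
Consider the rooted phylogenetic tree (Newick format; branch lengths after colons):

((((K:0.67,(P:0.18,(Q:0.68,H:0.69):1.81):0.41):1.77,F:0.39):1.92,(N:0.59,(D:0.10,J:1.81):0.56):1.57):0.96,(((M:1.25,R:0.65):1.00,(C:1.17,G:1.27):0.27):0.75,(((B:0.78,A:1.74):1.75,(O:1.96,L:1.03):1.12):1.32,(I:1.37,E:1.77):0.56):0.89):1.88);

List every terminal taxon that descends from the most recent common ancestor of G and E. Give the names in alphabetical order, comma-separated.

A, B, C, E, G, I, L, M, O, R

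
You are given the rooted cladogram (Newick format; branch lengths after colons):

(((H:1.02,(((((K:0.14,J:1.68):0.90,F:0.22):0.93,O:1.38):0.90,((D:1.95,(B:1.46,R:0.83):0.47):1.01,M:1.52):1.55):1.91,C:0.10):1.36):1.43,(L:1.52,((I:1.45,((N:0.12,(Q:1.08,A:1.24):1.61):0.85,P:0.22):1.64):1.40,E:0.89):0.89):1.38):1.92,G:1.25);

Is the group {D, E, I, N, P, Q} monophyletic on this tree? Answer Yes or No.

No

The MRCA of the listed taxa subtends ((H,(((((K,J),F),O),((D,(B,R)),M)),C)),(L,((I,((N,(Q,A)),P)),E))).
That clade also contains A, B, C, F, H, J, K, L, M, O, R, which are not in the proposed group, so the group is not monophyletic.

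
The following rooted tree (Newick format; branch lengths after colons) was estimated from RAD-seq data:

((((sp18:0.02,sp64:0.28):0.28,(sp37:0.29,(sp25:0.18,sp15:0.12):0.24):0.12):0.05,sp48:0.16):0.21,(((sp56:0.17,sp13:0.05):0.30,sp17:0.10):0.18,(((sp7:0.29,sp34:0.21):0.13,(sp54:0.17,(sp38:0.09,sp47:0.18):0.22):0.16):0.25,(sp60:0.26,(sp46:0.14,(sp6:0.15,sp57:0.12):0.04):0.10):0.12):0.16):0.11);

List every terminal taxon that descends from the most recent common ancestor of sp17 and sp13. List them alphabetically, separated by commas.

sp13, sp17, sp56

Tracing sp17: it sits inside ((sp56,sp13),sp17).
Tracing sp13: it sits inside (sp56,sp13).
The smallest clade enclosing both is ((sp56,sp13),sp17); the answer is its 3 terminal taxa in alphabetical order.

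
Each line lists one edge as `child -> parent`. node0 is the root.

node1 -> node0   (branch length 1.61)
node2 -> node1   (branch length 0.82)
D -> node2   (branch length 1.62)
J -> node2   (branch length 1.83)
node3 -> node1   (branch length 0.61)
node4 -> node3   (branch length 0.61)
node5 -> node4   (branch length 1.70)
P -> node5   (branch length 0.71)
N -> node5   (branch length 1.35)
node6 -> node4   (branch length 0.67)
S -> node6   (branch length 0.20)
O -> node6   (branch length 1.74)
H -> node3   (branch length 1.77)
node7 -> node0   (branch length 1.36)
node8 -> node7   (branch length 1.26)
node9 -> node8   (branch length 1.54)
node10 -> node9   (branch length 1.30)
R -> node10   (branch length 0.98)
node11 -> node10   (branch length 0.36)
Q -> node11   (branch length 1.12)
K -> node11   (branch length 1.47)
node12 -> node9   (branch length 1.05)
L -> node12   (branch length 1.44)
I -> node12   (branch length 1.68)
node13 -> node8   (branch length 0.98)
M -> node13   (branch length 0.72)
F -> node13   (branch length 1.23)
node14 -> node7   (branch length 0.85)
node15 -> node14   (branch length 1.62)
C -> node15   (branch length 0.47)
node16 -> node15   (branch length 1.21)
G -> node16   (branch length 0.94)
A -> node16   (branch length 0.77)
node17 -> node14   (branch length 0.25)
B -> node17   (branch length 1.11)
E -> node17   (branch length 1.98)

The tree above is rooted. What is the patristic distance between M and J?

8.58

The path runs M → … → MRCA → … → J; the MRCA is the root of the tree.
Branch lengths along that path: 0.72 + 0.98 + 1.26 + 1.36 + 1.61 + 0.82 + 1.83 = 8.58.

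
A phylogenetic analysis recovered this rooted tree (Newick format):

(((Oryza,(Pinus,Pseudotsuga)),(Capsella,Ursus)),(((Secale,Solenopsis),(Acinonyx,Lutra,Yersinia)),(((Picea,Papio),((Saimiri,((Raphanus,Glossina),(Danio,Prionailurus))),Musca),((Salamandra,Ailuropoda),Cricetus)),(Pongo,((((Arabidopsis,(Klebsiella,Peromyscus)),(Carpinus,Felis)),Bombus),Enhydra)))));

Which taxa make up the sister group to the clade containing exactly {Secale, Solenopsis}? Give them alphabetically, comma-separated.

The clade containing exactly {Secale, Solenopsis} attaches to the tree at the node subtending ((Secale,Solenopsis),(Acinonyx,Lutra,Yersinia)).
The other lineage descending from that same node — the sister group — is (Acinonyx,Lutra,Yersinia); its 3 tips in alphabetical order are the answer.

Acinonyx, Lutra, Yersinia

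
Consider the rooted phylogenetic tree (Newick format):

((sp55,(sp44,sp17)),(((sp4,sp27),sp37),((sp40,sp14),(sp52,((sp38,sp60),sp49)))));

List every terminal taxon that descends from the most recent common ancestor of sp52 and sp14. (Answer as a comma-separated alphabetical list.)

Tracing sp52: it sits inside (sp52,((sp38,sp60),sp49)).
Tracing sp14: it sits inside (sp40,sp14).
The smallest clade enclosing both is ((sp40,sp14),(sp52,((sp38,sp60),sp49))); the answer is its 6 terminal taxa in alphabetical order.

sp14, sp38, sp40, sp49, sp52, sp60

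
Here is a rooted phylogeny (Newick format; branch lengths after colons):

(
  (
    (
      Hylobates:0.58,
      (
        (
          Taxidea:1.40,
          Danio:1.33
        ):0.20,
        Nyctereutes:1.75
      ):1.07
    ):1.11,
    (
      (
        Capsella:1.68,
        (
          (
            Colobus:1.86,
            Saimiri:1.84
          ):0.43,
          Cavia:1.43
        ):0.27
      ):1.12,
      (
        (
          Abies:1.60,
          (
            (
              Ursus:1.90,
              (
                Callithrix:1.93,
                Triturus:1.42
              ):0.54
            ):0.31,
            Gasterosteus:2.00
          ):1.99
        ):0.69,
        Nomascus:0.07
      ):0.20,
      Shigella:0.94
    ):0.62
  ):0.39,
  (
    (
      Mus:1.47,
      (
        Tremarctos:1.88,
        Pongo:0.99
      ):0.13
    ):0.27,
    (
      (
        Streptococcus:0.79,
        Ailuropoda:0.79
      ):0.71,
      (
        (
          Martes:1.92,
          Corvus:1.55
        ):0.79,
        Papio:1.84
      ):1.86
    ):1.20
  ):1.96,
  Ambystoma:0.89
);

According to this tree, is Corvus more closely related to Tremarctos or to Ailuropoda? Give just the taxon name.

The MRCA of Corvus and Ailuropoda subtends ((Streptococcus,Ailuropoda),((Martes,Corvus),Papio)) (5 taxa).
The MRCA of Corvus and Tremarctos subtends ((Mus,(Tremarctos,Pongo)),((Streptococcus,Ailuropoda),((Martes,Corvus),Papio))) (8 taxa).
The first is nested inside the second, so Corvus shares a more recent common ancestor with Ailuropoda.

Ailuropoda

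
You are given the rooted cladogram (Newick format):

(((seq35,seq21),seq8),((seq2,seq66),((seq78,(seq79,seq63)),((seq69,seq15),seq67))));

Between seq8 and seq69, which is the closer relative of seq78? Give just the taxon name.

The MRCA of seq78 and seq69 subtends ((seq78,(seq79,seq63)),((seq69,seq15),seq67)) (6 taxa).
The MRCA of seq78 and seq8 is the root, subtending the entire tree (11 taxa).
The first is nested inside the second, so seq78 shares a more recent common ancestor with seq69.

seq69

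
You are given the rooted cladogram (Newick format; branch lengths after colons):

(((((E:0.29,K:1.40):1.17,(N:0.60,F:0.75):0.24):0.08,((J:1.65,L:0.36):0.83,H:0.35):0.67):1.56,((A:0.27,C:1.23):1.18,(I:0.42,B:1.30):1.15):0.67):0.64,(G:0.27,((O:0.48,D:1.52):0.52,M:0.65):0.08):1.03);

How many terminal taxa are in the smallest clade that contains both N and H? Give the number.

The MRCA of N and H is the node subtending (((E,K),(N,F)),((J,L),H)).
That clade contains 7 terminal taxa: E, F, H, J, K, L, N.

7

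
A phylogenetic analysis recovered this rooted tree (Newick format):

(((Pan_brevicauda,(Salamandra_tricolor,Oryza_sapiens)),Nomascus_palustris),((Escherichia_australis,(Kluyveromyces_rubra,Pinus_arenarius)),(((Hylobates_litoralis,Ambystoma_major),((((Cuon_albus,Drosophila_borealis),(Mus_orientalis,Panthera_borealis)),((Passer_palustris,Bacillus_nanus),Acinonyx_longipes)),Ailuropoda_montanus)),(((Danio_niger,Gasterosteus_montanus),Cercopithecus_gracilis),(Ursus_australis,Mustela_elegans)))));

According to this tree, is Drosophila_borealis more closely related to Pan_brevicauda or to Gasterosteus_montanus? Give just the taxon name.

Gasterosteus_montanus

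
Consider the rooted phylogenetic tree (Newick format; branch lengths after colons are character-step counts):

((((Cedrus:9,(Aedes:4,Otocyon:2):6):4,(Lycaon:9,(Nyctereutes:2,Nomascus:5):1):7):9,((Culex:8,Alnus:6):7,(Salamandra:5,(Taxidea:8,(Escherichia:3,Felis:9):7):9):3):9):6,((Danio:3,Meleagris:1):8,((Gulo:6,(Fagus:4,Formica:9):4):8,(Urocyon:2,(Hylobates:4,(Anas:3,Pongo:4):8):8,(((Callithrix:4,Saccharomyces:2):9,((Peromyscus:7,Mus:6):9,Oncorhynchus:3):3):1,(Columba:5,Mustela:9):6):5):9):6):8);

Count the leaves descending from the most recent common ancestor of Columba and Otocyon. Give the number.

28

The MRCA of Columba and Otocyon is the root, so the clade is the entire tree.
That clade contains 28 terminal taxa: Aedes, Alnus, Anas, Callithrix, Cedrus, Columba, Culex, Danio, Escherichia, Fagus, Felis, Formica, Gulo, Hylobates, Lycaon, Meleagris, Mus, Mustela, Nomascus, Nyctereutes, Oncorhynchus, Otocyon, Peromyscus, Pongo, Saccharomyces, Salamandra, Taxidea, Urocyon.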